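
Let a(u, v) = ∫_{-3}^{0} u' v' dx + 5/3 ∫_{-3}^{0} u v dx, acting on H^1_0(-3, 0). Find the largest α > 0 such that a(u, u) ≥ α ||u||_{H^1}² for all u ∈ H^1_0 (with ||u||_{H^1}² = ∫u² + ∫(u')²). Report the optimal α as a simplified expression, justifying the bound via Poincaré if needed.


α = 1

Coercivity of a(·,·) on H^1_0(-3, 0) means a(u, u) ≥ α ||u||_{H^1}² for every u ∈ H^1_0.
The interval has length L = 3, and Poincaré/coercivity depend only on L. Here a(u, u) = ∫(u')² + (5/3)·∫u².
Here c = 5/3 ≥ 1, so a(u,u) = ∫(u')² + c∫u² ≥ ∫(u')² + ∫u² = ||u||_{H^1}², i.e. α = 1 works. No larger α is possible: a(u,u) ≥ α||u||_{H^1}² means (1−α)∫(u')² ≥ (α−c)∫u², and for the modes u_n = sin(nπ(x−x₀)/L) (x₀ the left endpoint) one has ∫u_n²/∫(u_n')² = (L/(nπ))² → 0, so a(u_n,u_n)/||u_n||_{H^1}² → 1. Hence the optimal constant is α = 1.
Therefore α = 1.


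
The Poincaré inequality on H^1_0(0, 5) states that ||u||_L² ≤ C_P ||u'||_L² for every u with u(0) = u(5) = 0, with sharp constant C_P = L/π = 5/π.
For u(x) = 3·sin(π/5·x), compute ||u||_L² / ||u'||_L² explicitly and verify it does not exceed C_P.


||u||_L² / ||u'||_L² = 5/π = C_P.

u(x) = 3·sin(π/5·x), so u'(x) = 3*π*cos(π*x/5)/5.
Writing u(x) = A·sin(kπx/L) with A = 3 and k = 1, use ∫_0^L sin²(kπx/L) dx = L/2 and ∫_0^L cos²(kπx/L) dx = L/2.
u² = 9·sin²(π/5·x) and (u')² = 9*π^2/25·cos²(π/5·x), and each of sin², cos² integrates to L/2 = 5/2 over (0, 5).
∫_0^5 u² dx = 45/2, so ||u||_L² = 3*sqrt(10)/2.
∫_0^5 (u')² dx = 9*π^2/10, so ||u'||_L² = 3*sqrt(10)*π/10.
Ratio ||u||_L² / ||u'||_L² = 5/π.
Sharp Poincaré constant on H^1_0(0, 5) is C_P = L/π = 5/π, achieved by sin(π/5·x).
This is the k = 1 eigenfunction (up to amplitude), so the ratio equals the sharp Poincaré constant exactly.


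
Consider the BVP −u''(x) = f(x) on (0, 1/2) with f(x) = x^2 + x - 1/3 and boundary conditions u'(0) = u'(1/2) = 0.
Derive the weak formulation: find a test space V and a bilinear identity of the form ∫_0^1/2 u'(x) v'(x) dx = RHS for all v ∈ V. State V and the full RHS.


V = H^1(0, 1/2) (no boundary constraint on v; u is determined up to an additive constant); weak form: ∫_0^1/2 u'v' dx = ∫_0^1/2 (x^2 + x - 1/3) v dx for all v ∈ V.

Multiply both sides by a test function v and integrate from 0 to 1/2:
  ∫_0^1/2 −u''(x) v(x) dx = ∫_0^1/2 f(x) v(x) dx.
Integrate the LHS by parts once:
  ∫_0^1/2 −u'' v dx = −[u'(x) v(x)]_0^1/2 + ∫_0^1/2 u'(x) v'(x) dx.
Thus ∫_0^1/2 u'(x) v'(x) dx = ∫_0^1/2 f(x) v(x) dx + [u'(x) v(x)]_0^1/2.
Choose V so that boundary terms are either known or forced to vanish.
u has homogeneous Neumann: u'(0) = u'(1/2) = 0. So [u' v]_0^1/2 = 0·v(1/2) − 0·v(0) = 0 for any v; take V = H^1(0, 1/2).
Weak formulation: find u (satisfying any essential BC) such that ∫_0^1/2 u'(x) v'(x) dx = ∫_0^1/2 f v dx for all v ∈ V (homogeneous Neumann, so boundary terms vanish).
Substituting f(x) = x^2 + x - 1/3, the right-hand side is ∫_0^1/2 (x^2 + x - 1/3) v dx.
Compatibility check (pure Neumann): taking v ≡ 1 ∈ V gives 0 = ∫_0^1/2 f dx + (0) − (0), i.e. ∫_0^1/2 f dx must equal u'(0) − u'(1/2) = 0. Indeed ∫_0^1/2 (x^2 + x - 1/3) dx = 0, so the data are compatible. The solution is then unique only up to an additive constant (fix it e.g. by requiring ∫_0^1/2 u dx = 0).


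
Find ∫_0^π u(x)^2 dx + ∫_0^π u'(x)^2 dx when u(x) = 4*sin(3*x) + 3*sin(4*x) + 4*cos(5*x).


||u||_{H^1(0,π)}^2 = -1664/3 + 729*π/2

u'(x) = -20*sin(5*x) + 12*cos(3*x) + 12*cos(4*x).
Expand u² and (u')² and integrate term by term on (0, π), using: for integers n ≥ 1, ∫_0^π sin²(nx) dx = ∫_0^π cos²(nx) dx = π/2; for n ≠ n', ∫_0^π sin(nx)sin(n'x) dx = ∫_0^π cos(nx)cos(n'x) dx = 0; and by product-to-sum, ∫_0^π sin(nx)cos(n'x) dx = ½∫_0^π [sin((n+n')x) + sin((n−n')x)] dx, which is 0 when n+n' is even and 2n/(n²−n'²) when n+n' is odd (it need not vanish on (0, π)).
  u² squared terms: (3)²·∫sin(4x)² dx = 9·π/2 = 9*π/2;  (4)²·∫cos(5x)² dx = 16·π/2 = 8*π;  (4)²·∫sin(3x)² dx = 16·π/2 = 8*π.
  u² cross terms: 2·(3)·(4)·∫sin(4x)·cos(5x) dx = 24·(-8/9) = -64/3;  2·(3)·(4)·∫sin(4x)·sin(3x) dx = 24·(0) = 0;  2·(4)·(4)·∫cos(5x)·sin(3x) dx = 32·(0) = 0.
  So ∫_0^π u² dx = 9*π/2 + 8*π + 8*π − 64/3 + 0 + 0 = -64/3 + 41*π/2.
  (u')² squared terms: (-20)²·∫sin(5x)² dx = 400·π/2 = 200*π;  (12)²·∫cos(3x)² dx = 144·π/2 = 72*π;  (12)²·∫cos(4x)² dx = 144·π/2 = 72*π.
  (u')² cross terms: 2·(-20)·(12)·∫sin(5x)·cos(3x) dx = -480·(0) = 0;  2·(-20)·(12)·∫sin(5x)·cos(4x) dx = -480·(10/9) = -1600/3;  2·(12)·(12)·∫cos(3x)·cos(4x) dx = 288·(0) = 0.
  So ∫_0^π (u')² dx = 200*π + 72*π + 72*π + 0 − 1600/3 + 0 = -1600/3 + 344*π.
||u||_{H^1}^2 = (-64/3 + 41*π/2) + (-1600/3 + 344*π) = -1664/3 + 729*π/2.


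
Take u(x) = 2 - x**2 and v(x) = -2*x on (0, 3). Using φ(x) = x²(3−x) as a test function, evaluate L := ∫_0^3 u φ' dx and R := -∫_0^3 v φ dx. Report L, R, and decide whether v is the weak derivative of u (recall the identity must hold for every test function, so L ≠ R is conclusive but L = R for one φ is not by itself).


LHS = 243/10, RHS = 243/10. Yes, v = u' weakly.

u(x) = 2 - x**2, classical derivative u'(x) = -2*x.
φ(x) = x²(3−x), so φ'(x) = 3*x*(2 - x).
Note φ(0) = φ(3) = 0, so the boundary term u·φ vanishes.
LHS = ∫_0^3 u(x) φ'(x) dx = ∫_0^3 (3*x^4 - 6*x^3 - 6*x^2 + 12*x) dx. Term by term:
  ∫_0^3 3*x^4 dx = 729/5;  ∫_0^3 -6*x^3 dx = -243/2;  ∫_0^3 -6*x^2 dx = -54;
  ∫_0^3 12*x dx = 54.
Sum: 729/5 − 243/2 − 54 + 54 = 243/10.
So LHS = 243/10.
∫_0^3 v(x) φ(x) dx = ∫_0^3 (2*x^4 - 6*x^3) dx. Term by term:
  ∫_0^3 2*x^4 dx = 486/5;  ∫_0^3 -6*x^3 dx = -243/2.
Sum: 486/5 − 243/2 = -243/10.
So RHS = -∫_0^3 v(x) φ(x) dx = 243/10.
LHS = RHS, so the identity holds for this test φ.
Moreover u is smooth here and v(x) = u'(x) = -2*x pointwise, so the identity holds for every test function. Hence v is the weak derivative of u.


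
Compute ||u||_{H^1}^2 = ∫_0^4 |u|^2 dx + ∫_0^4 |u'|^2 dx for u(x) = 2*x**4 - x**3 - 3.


||u||_{H^1}^2 = 63918284/315

The H^1 norm (squared) on an interval (0, L) is
  ||u||_{H^1}^2 = ∫_0^L u(x)^2 dx + ∫_0^L u'(x)^2 dx.
Compute u'(x) = 8*x**3 - 3*x**2.
Then u(x)^2 = 4*x**8 - 4*x**7 + x**6 - 12*x**4 + 6*x**3 + 9 and u'(x)^2 = 64*x**6 - 48*x**5 + 9*x**4.
Integrate each monomial from 0 to 4 using ∫_0^4 c·x^n dx = c·4^(n+1)/(n+1):
  ∫_0^4 u(x)^2 dx = ∫_0^4 (4*x^8 - 4*x^7 + x^6 - 12*x^4 + 6*x^3 + 9) dx. Term by term:
    ∫_0^4 4*x^8 dx = 1048576/9;  ∫_0^4 -4*x^7 dx = -32768;  ∫_0^4 x^6 dx = 16384/7;
    ∫_0^4 -12*x^4 dx = -12288/5;  ∫_0^4 6*x^3 dx = 384;  ∫_0^4 9 dx = 36.
  Sum: 1048576/9 − 32768 + 16384/7 − 12288/5 + 384 + 36 = 26473676/315.
  ∫_0^4 u'(x)^2 dx = ∫_0^4 (64*x^6 - 48*x^5 + 9*x^4) dx. Term by term:
    ∫_0^4 64*x^6 dx = 1048576/7;  ∫_0^4 -48*x^5 dx = -32768;  ∫_0^4 9*x^4 dx = 9216/5.
  Sum: 1048576/7 − 32768 + 9216/5 = 4160512/35.
Adding: ||u||_{H^1}^2 = 26473676/315 + 4160512/35 = 63918284/315.


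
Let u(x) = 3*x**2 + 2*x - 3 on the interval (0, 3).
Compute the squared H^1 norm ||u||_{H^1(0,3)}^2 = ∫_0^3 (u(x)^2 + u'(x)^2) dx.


||u||_{H^1}^2 = 4857/5

The H^1 norm (squared) on an interval (0, L) is
  ||u||_{H^1}^2 = ∫_0^L u(x)^2 dx + ∫_0^L u'(x)^2 dx.
Compute u'(x) = 6*x + 2.
Then u(x)^2 = 9*x**4 + 12*x**3 - 14*x**2 - 12*x + 9 and u'(x)^2 = 36*x**2 + 24*x + 4.
Integrate each monomial from 0 to 3 using ∫_0^3 c·x^n dx = c·3^(n+1)/(n+1):
  ∫_0^3 u(x)^2 dx = ∫_0^3 (9*x^4 + 12*x^3 - 14*x^2 - 12*x + 9) dx. Term by term:
    ∫_0^3 9*x^4 dx = 2187/5;  ∫_0^3 12*x^3 dx = 243;  ∫_0^3 -14*x^2 dx = -126;
    ∫_0^3 -12*x dx = -54;  ∫_0^3 9 dx = 27.
  Sum: 2187/5 + 243 − 126 − 54 + 27 = 2637/5.
  ∫_0^3 u'(x)^2 dx = ∫_0^3 (36*x^2 + 24*x + 4) dx. Term by term:
    ∫_0^3 36*x^2 dx = 324;  ∫_0^3 24*x dx = 108;  ∫_0^3 4 dx = 12.
  Sum: 324 + 108 + 12 = 444.
Adding: ||u||_{H^1}^2 = 2637/5 + 444 = 4857/5.


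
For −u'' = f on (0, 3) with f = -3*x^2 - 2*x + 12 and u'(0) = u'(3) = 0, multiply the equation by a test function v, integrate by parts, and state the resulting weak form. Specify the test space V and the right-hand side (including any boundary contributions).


V = H^1(0, 3) (no boundary constraint on v; u is determined up to an additive constant); weak form: ∫_0^3 u'v' dx = ∫_0^3 (-3*x^2 - 2*x + 12) v dx for all v ∈ V.

Multiply both sides by a test function v and integrate from 0 to 3:
  ∫_0^3 −u''(x) v(x) dx = ∫_0^3 f(x) v(x) dx.
Integrate the LHS by parts once:
  ∫_0^3 −u'' v dx = −[u'(x) v(x)]_0^3 + ∫_0^3 u'(x) v'(x) dx.
Thus ∫_0^3 u'(x) v'(x) dx = ∫_0^3 f(x) v(x) dx + [u'(x) v(x)]_0^3.
Choose V so that boundary terms are either known or forced to vanish.
u has homogeneous Neumann: u'(0) = u'(3) = 0. So [u' v]_0^3 = 0·v(3) − 0·v(0) = 0 for any v; take V = H^1(0, 3).
Weak formulation: find u (satisfying any essential BC) such that ∫_0^3 u'(x) v'(x) dx = ∫_0^3 f v dx for all v ∈ V (homogeneous Neumann, so boundary terms vanish).
Substituting f(x) = -3*x^2 - 2*x + 12, the right-hand side is ∫_0^3 (-3*x^2 - 2*x + 12) v dx.
Compatibility check (pure Neumann): taking v ≡ 1 ∈ V gives 0 = ∫_0^3 f dx + (0) − (0), i.e. ∫_0^3 f dx must equal u'(0) − u'(3) = 0. Indeed ∫_0^3 (-3*x^2 - 2*x + 12) dx = 0, so the data are compatible. The solution is then unique only up to an additive constant (fix it e.g. by requiring ∫_0^3 u dx = 0).


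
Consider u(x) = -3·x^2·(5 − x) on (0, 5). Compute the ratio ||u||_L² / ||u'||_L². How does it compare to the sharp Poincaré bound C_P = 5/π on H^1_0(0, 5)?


||u||_L² / ||u'||_L² = 5*sqrt(14)/14 < C_P = 5/π.

u(x) = -3·x^2·(5 − x), so u'(x) = 3*x*(3*x - 10).
u(x) = -3·x^2·(5 − x) vanishes at x = 0 and x = 5, so u ∈ H^1_0(0, 5). Differentiate via the product rule and integrate the resulting polynomials term by term.
  ∫_0^5 u² dx = ∫_0^5 (9*x^6 - 90*x^5 + 225*x^4) dx. Term by term:
    ∫_0^5 9*x^6 dx = 703125/7;  ∫_0^5 -90*x^5 dx = -234375;  ∫_0^5 225*x^4 dx = 140625.
  Sum: 703125/7 − 234375 + 140625 = 46875/7.
  ∫_0^5 (u')² dx = ∫_0^5 (81*x^4 - 540*x^3 + 900*x^2) dx. Term by term:
    ∫_0^5 81*x^4 dx = 50625;  ∫_0^5 -540*x^3 dx = -84375;  ∫_0^5 900*x^2 dx = 37500.
  Sum: 50625 − 84375 + 37500 = 3750.
∫_0^5 u² dx = 46875/7, so ||u||_L² = 125*sqrt(21)/7.
∫_0^5 (u')² dx = 3750, so ||u'||_L² = 25*sqrt(6).
Ratio ||u||_L² / ||u'||_L² = 5*sqrt(14)/14.
Sharp Poincaré constant on H^1_0(0, 5) is C_P = L/π = 5/π, achieved by sin(π/5·x).
A polynomial bump cannot attain the sharp Poincaré constant (only the first sine eigenfunction does), so the ratio is strictly less than C_P, consistent with ||u||_L² ≤ C_P ||u'||_L².


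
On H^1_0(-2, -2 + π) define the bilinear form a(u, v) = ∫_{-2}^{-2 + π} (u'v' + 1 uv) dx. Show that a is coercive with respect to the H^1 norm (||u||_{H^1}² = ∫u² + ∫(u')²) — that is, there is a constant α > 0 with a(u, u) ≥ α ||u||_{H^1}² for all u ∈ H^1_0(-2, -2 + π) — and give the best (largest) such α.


α = 1

Coercivity of a(·,·) on H^1_0(-2, -2 + π) means a(u, u) ≥ α ||u||_{H^1}² for every u ∈ H^1_0.
The interval has length L = π, and Poincaré/coercivity depend only on L. Here a(u, u) = ∫(u')² + (1)·∫u².
Here c = 1 ≥ 1, so a(u,u) = ∫(u')² + c∫u² ≥ ∫(u')² + ∫u² = ||u||_{H^1}², i.e. α = 1 works. No larger α is possible: a(u,u) ≥ α||u||_{H^1}² means (1−α)∫(u')² ≥ (α−c)∫u², and for the modes u_n = sin(nπ(x−x₀)/L) (x₀ the left endpoint) one has ∫u_n²/∫(u_n')² = (L/(nπ))² → 0, so a(u_n,u_n)/||u_n||_{H^1}² → 1. Hence the optimal constant is α = 1.
Therefore α = 1.


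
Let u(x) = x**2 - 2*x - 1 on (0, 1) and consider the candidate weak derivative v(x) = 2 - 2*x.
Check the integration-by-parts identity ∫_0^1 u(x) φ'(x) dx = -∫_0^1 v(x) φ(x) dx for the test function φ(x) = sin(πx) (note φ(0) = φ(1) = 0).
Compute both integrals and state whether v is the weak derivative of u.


LHS = 2/π, RHS = -2/π. No, v is not the weak derivative of u.

u(x) = x**2 - 2*x - 1, classical derivative u'(x) = 2*x - 2.
φ(x) = sin(πx), so φ'(x) = π*cos(π*x).
Note φ(0) = φ(1) = 0, so the boundary term u·φ vanishes.
LHS = ∫_0^1 u(x) φ'(x) dx = ∫_0^1 (π*x^2*cos(π*x) - 2*π*x*cos(π*x) - π*cos(π*x)) dx. Term by term:
  ∫_0^1 -π*cos(π*x) dx = 0;  ∫_0^1 π*x^2*cos(π*x) dx = -2/π;  ∫_0^1 -2*π*x*cos(π*x) dx = 4/π.
Sum: 0 − 2/π + 4/π = 2/π.
So LHS = 2/π.
∫_0^1 v(x) φ(x) dx = ∫_0^1 (-2*x*sin(π*x) + 2*sin(π*x)) dx. Term by term:
  ∫_0^1 2*sin(π*x) dx = 4/π;  ∫_0^1 -2*x*sin(π*x) dx = -2/π.
Sum: 4/π − 2/π = 2/π.
So RHS = -∫_0^1 v(x) φ(x) dx = -2/π.
LHS − RHS = 4/π ≠ 0, so the identity fails.
(For a valid weak derivative the identity must hold for EVERY test function, in particular this one. The failure shows v is NOT the weak derivative of u.)
Correct weak derivative would be u'(x) = 2*x - 2.


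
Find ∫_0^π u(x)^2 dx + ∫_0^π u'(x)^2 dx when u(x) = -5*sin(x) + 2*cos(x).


||u||_{H^1(0,π)}^2 = 29*π

u'(x) = -2*sin(x) - 5*cos(x).
Expand u² and (u')² and integrate term by term on (0, π), using: for integers n ≥ 1, ∫_0^π sin²(nx) dx = ∫_0^π cos²(nx) dx = π/2; for n ≠ n', ∫_0^π sin(nx)sin(n'x) dx = ∫_0^π cos(nx)cos(n'x) dx = 0; and by product-to-sum, ∫_0^π sin(nx)cos(n'x) dx = ½∫_0^π [sin((n+n')x) + sin((n−n')x)] dx, which is 0 when n+n' is even and 2n/(n²−n'²) when n+n' is odd (it need not vanish on (0, π)).
  u² squared terms: (-5)²·∫sin(x)² dx = 25·π/2 = 25*π/2;  (2)²·∫cos(x)² dx = 4·π/2 = 2*π.
  u² cross terms: 2·(-5)·(2)·∫sin(x)·cos(x) dx = -20·(0) = 0.
  So ∫_0^π u² dx = 25*π/2 + 2*π + 0 = 29*π/2.
  (u')² squared terms: (-5)²·∫cos(x)² dx = 25·π/2 = 25*π/2;  (-2)²·∫sin(x)² dx = 4·π/2 = 2*π.
  (u')² cross terms: 2·(-5)·(-2)·∫cos(x)·sin(x) dx = 20·(0) = 0.
  So ∫_0^π (u')² dx = 25*π/2 + 2*π + 0 = 29*π/2.
||u||_{H^1}^2 = (29*π/2) + (29*π/2) = 29*π.


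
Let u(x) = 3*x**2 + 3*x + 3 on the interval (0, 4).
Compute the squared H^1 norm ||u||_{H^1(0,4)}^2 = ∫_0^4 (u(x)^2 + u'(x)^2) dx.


||u||_{H^1}^2 = 24216/5

The H^1 norm (squared) on an interval (0, L) is
  ||u||_{H^1}^2 = ∫_0^L u(x)^2 dx + ∫_0^L u'(x)^2 dx.
Compute u'(x) = 6*x + 3.
Then u(x)^2 = 9*x**4 + 18*x**3 + 27*x**2 + 18*x + 9 and u'(x)^2 = 36*x**2 + 36*x + 9.
Integrate each monomial from 0 to 4 using ∫_0^4 c·x^n dx = c·4^(n+1)/(n+1):
  ∫_0^4 u(x)^2 dx = ∫_0^4 (9*x^4 + 18*x^3 + 27*x^2 + 18*x + 9) dx. Term by term:
    ∫_0^4 9*x^4 dx = 9216/5;  ∫_0^4 18*x^3 dx = 1152;  ∫_0^4 27*x^2 dx = 576;
    ∫_0^4 18*x dx = 144;  ∫_0^4 9 dx = 36.
  Sum: 9216/5 + 1152 + 576 + 144 + 36 = 18756/5.
  ∫_0^4 u'(x)^2 dx = ∫_0^4 (36*x^2 + 36*x + 9) dx. Term by term:
    ∫_0^4 36*x^2 dx = 768;  ∫_0^4 36*x dx = 288;  ∫_0^4 9 dx = 36.
  Sum: 768 + 288 + 36 = 1092.
Adding: ||u||_{H^1}^2 = 18756/5 + 1092 = 24216/5.


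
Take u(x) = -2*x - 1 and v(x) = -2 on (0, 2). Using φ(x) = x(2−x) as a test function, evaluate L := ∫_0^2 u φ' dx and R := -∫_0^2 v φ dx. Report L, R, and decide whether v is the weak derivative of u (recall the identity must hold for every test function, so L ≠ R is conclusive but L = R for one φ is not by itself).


LHS = 8/3, RHS = 8/3. Yes, v = u' weakly.

u(x) = -2*x - 1, classical derivative u'(x) = -2.
φ(x) = x(2−x), so φ'(x) = 2 - 2*x.
Note φ(0) = φ(2) = 0, so the boundary term u·φ vanishes.
LHS = ∫_0^2 u(x) φ'(x) dx = ∫_0^2 (4*x^2 - 2*x - 2) dx. Term by term:
  ∫_0^2 4*x^2 dx = 32/3;  ∫_0^2 -2*x dx = -4;  ∫_0^2 -2 dx = -4.
Sum: 32/3 − 4 − 4 = 8/3.
So LHS = 8/3.
∫_0^2 v(x) φ(x) dx = ∫_0^2 (2*x^2 - 4*x) dx. Term by term:
  ∫_0^2 2*x^2 dx = 16/3;  ∫_0^2 -4*x dx = -8.
Sum: 16/3 − 8 = -8/3.
So RHS = -∫_0^2 v(x) φ(x) dx = 8/3.
LHS = RHS, so the identity holds for this test φ.
Moreover u is smooth here and v(x) = u'(x) = -2 pointwise, so the identity holds for every test function. Hence v is the weak derivative of u.


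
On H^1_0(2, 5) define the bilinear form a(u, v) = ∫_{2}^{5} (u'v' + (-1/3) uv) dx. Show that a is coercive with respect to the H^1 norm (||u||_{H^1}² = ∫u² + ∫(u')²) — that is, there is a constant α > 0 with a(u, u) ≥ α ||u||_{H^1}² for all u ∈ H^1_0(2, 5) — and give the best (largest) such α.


α = (-3 + π^2)/(9 + π^2)

Coercivity of a(·,·) on H^1_0(2, 5) means a(u, u) ≥ α ||u||_{H^1}² for every u ∈ H^1_0.
The interval has length L = 3, and Poincaré/coercivity depend only on L. Here a(u, u) = ∫(u')² + (-1/3)·∫u².
Here c = -1/3 < 0 with |c| < (π/L)² = π^2/9, so coercivity still holds. The condition a(u,u) ≥ α||u||_{H^1}² reads (1−α)∫(u')² ≥ (α−c)∫u². Any admissible α is ≤ 1 (rapidly oscillating u have ∫u²/∫(u')² → 0), and α = 1 would force 0 ≥ (1−c)∫u², impossible since c < 1; so 1−α > 0. By the sharp Poincaré inequality on H^1_0 of an interval of length L, ∫(u')² ≥ (π/L)²∫u² with equality for the first sine mode sin(π(x−x₀)/L) (x₀ the left endpoint), so the inequality holds for all u iff (1−α)(π/L)² ≥ α − c, i.e. α ≤ ((π/L)² + c)/((π/L)² + 1) = (1 + c(L/π)²)/(1 + (L/π)²). (Direct route, valid since c ≤ 0: Poincaré gives c∫u² ≥ c(L/π)²∫(u')², so a(u,u) ≥ (1 + c(L/π)²)∫(u')², while ||u||_{H^1}² ≤ (1 + (L/π)²)∫(u')²; dividing yields the same α.) With (π/L)² = π^2/9 and c = -1/3, the largest admissible constant is α = ((π/L)² + c)/((π/L)² + 1).
Simplifying, α = (-3 + π^2)/(9 + π^2).


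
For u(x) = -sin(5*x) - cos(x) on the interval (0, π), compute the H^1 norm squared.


||u||_{H^1(0,π)}^2 = 14*π

u'(x) = sin(x) - 5*cos(5*x).
Expand u² and (u')² and integrate term by term on (0, π), using: for integers n ≥ 1, ∫_0^π sin²(nx) dx = ∫_0^π cos²(nx) dx = π/2; for n ≠ n', ∫_0^π sin(nx)sin(n'x) dx = ∫_0^π cos(nx)cos(n'x) dx = 0; and by product-to-sum, ∫_0^π sin(nx)cos(n'x) dx = ½∫_0^π [sin((n+n')x) + sin((n−n')x)] dx, which is 0 when n+n' is even and 2n/(n²−n'²) when n+n' is odd (it need not vanish on (0, π)).
  u² squared terms: (-1)²·∫cos(x)² dx = 1·π/2 = π/2;  (-1)²·∫sin(5x)² dx = 1·π/2 = π/2.
  u² cross terms: 2·(-1)·(-1)·∫cos(x)·sin(5x) dx = 2·(0) = 0.
  So ∫_0^π u² dx = π/2 + π/2 + 0 = π.
  (u')² squared terms: (-5)²·∫cos(5x)² dx = 25·π/2 = 25*π/2;  (1)²·∫sin(x)² dx = 1·π/2 = π/2.
  (u')² cross terms: 2·(-5)·(1)·∫cos(5x)·sin(x) dx = -10·(0) = 0.
  So ∫_0^π (u')² dx = 25*π/2 + π/2 + 0 = 13*π.
||u||_{H^1}^2 = (π) + (13*π) = 14*π.


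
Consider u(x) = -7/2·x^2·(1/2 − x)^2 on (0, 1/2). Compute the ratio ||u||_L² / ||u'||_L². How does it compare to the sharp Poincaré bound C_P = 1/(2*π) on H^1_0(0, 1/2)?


||u||_L² / ||u'||_L² = sqrt(3)/12 < C_P = 1/(2*π).

u(x) = -7/2·x^2·(1/2 − x)^2, so u'(x) = 7*x*(-8*x^2 + 6*x - 1)/4.
u(x) = -7/2·x^2·(1/2 − x)^2 vanishes at x = 0 and x = 1/2, so u ∈ H^1_0(0, 1/2). Differentiate via the product rule and integrate the resulting polynomials term by term.
  ∫_0^1/2 u² dx = ∫_0^1/2 (49*x^8/4 - 49*x^7/2 + 147*x^6/8 - 49*x^5/8 + 49*x^4/64) dx. Term by term:
    ∫_0^1/2 49*x^8/4 dx = 49/18432;  ∫_0^1/2 -49*x^7/2 dx = -49/4096;  ∫_0^1/2 147*x^6/8 dx = 21/1024;
    ∫_0^1/2 -49*x^5/8 dx = -49/3072;  ∫_0^1/2 49*x^4/64 dx = 49/10240.
  Sum: 49/18432 − 49/4096 + 21/1024 − 49/3072 + 49/10240 = 7/184320.
  ∫_0^1/2 (u')² dx = ∫_0^1/2 (196*x^6 - 294*x^5 + 637*x^4/4 - 147*x^3/4 + 49*x^2/16) dx. Term by term:
    ∫_0^1/2 196*x^6 dx = 7/32;  ∫_0^1/2 -294*x^5 dx = -49/64;  ∫_0^1/2 637*x^4/4 dx = 637/640;
    ∫_0^1/2 -147*x^3/4 dx = -147/256;  ∫_0^1/2 49*x^2/16 dx = 49/384.
  Sum: 7/32 − 49/64 + 637/640 − 147/256 + 49/384 = 7/3840.
∫_0^1/2 u² dx = 7/184320, so ||u||_L² = sqrt(35)/960.
∫_0^1/2 (u')² dx = 7/3840, so ||u'||_L² = sqrt(105)/240.
Ratio ||u||_L² / ||u'||_L² = sqrt(3)/12.
Sharp Poincaré constant on H^1_0(0, 1/2) is C_P = L/π = 1/(2*π), achieved by sin(2*π·x).
A polynomial bump cannot attain the sharp Poincaré constant (only the first sine eigenfunction does), so the ratio is strictly less than C_P, consistent with ||u||_L² ≤ C_P ||u'||_L².


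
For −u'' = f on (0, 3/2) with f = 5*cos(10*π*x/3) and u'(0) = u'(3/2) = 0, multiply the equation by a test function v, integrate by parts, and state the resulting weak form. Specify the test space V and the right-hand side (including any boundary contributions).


V = H^1(0, 3/2) (no boundary constraint on v; u is determined up to an additive constant); weak form: ∫_0^3/2 u'v' dx = ∫_0^3/2 (5*cos(10*π*x/3)) v dx for all v ∈ V.

Multiply both sides by a test function v and integrate from 0 to 3/2:
  ∫_0^3/2 −u''(x) v(x) dx = ∫_0^3/2 f(x) v(x) dx.
Integrate the LHS by parts once:
  ∫_0^3/2 −u'' v dx = −[u'(x) v(x)]_0^3/2 + ∫_0^3/2 u'(x) v'(x) dx.
Thus ∫_0^3/2 u'(x) v'(x) dx = ∫_0^3/2 f(x) v(x) dx + [u'(x) v(x)]_0^3/2.
Choose V so that boundary terms are either known or forced to vanish.
u has homogeneous Neumann: u'(0) = u'(3/2) = 0. So [u' v]_0^3/2 = 0·v(3/2) − 0·v(0) = 0 for any v; take V = H^1(0, 3/2).
Weak formulation: find u (satisfying any essential BC) such that ∫_0^3/2 u'(x) v'(x) dx = ∫_0^3/2 f v dx for all v ∈ V (homogeneous Neumann, so boundary terms vanish).
Substituting f(x) = 5*cos(10*π*x/3), the right-hand side is ∫_0^3/2 (5*cos(10*π*x/3)) v dx.
Compatibility check (pure Neumann): taking v ≡ 1 ∈ V gives 0 = ∫_0^3/2 f dx + (0) − (0), i.e. ∫_0^3/2 f dx must equal u'(0) − u'(3/2) = 0. Indeed ∫_0^3/2 (5*cos(10*π*x/3)) dx = 0, so the data are compatible. The solution is then unique only up to an additive constant (fix it e.g. by requiring ∫_0^3/2 u dx = 0).


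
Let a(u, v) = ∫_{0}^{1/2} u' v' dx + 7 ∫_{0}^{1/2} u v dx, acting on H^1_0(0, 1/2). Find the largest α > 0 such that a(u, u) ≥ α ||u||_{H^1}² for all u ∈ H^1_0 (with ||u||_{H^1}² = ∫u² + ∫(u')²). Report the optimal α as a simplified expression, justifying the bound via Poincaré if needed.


α = 1

Coercivity of a(·,·) on H^1_0(0, 1/2) means a(u, u) ≥ α ||u||_{H^1}² for every u ∈ H^1_0.
The interval has length L = 1/2, and Poincaré/coercivity depend only on L. Here a(u, u) = ∫(u')² + (7)·∫u².
Here c = 7 ≥ 1, so a(u,u) = ∫(u')² + c∫u² ≥ ∫(u')² + ∫u² = ||u||_{H^1}², i.e. α = 1 works. No larger α is possible: a(u,u) ≥ α||u||_{H^1}² means (1−α)∫(u')² ≥ (α−c)∫u², and for the modes u_n = sin(nπ(x−x₀)/L) (x₀ the left endpoint) one has ∫u_n²/∫(u_n')² = (L/(nπ))² → 0, so a(u_n,u_n)/||u_n||_{H^1}² → 1. Hence the optimal constant is α = 1.
Therefore α = 1.


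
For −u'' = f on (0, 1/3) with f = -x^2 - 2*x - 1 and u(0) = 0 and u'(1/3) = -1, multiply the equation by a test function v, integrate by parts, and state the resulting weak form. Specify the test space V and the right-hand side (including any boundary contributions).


V = {v ∈ H^1(0, 1/3) : v(0) = 0} (test functions vanish at x = 0 where u is specified); weak form: ∫_0^1/3 u'v' dx = ∫_0^1/3 (-x^2 - 2*x - 1) v dx − v(1/3) for all v ∈ V.

Multiply both sides by a test function v and integrate from 0 to 1/3:
  ∫_0^1/3 −u''(x) v(x) dx = ∫_0^1/3 f(x) v(x) dx.
Integrate the LHS by parts once:
  ∫_0^1/3 −u'' v dx = −[u'(x) v(x)]_0^1/3 + ∫_0^1/3 u'(x) v'(x) dx.
Thus ∫_0^1/3 u'(x) v'(x) dx = ∫_0^1/3 f(x) v(x) dx + [u'(x) v(x)]_0^1/3.
Choose V so that boundary terms are either known or forced to vanish.
Mixed BC: u(0) = 0 (Dirichlet) and u'(1/3) = -1 (Neumann). Define V = {v ∈ H^1(0, 1/3) : v(0) = 0}. Then [u' v]_0^1/3 = u'(1/3)·v(1/3) − u'(0)·0 = − v(1/3).
Weak formulation: find u (satisfying any essential BC) such that ∫_0^1/3 u'(x) v'(x) dx = ∫_0^1/3 f v dx − v(1/3) for all v ∈ V (Dirichlet at 0 absorbed into V; Neumann datum at x = 1/3 contributes the boundary term).
Substituting f(x) = -x^2 - 2*x - 1, the right-hand side is ∫_0^1/3 (-x^2 - 2*x - 1) v dx − v(1/3).


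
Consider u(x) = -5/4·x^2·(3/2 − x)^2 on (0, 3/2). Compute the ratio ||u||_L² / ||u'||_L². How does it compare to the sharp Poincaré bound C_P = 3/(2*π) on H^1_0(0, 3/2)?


||u||_L² / ||u'||_L² = sqrt(3)/4 < C_P = 3/(2*π).

u(x) = -5/4·x^2·(3/2 − x)^2, so u'(x) = 5*x*(-8*x^2 + 18*x - 9)/8.
u(x) = -5/4·x^2·(3/2 − x)^2 vanishes at x = 0 and x = 3/2, so u ∈ H^1_0(0, 3/2). Differentiate via the product rule and integrate the resulting polynomials term by term.
  ∫_0^3/2 u² dx = ∫_0^3/2 (25*x^8/16 - 75*x^7/8 + 675*x^6/32 - 675*x^5/32 + 2025*x^4/256) dx. Term by term:
    ∫_0^3/2 25*x^8/16 dx = 54675/8192;  ∫_0^3/2 -75*x^7/8 dx = -492075/16384;  ∫_0^3/2 675*x^6/32 dx = 1476225/28672;
    ∫_0^3/2 -675*x^5/32 dx = -164025/4096;  ∫_0^3/2 2025*x^4/256 dx = 98415/8192.
  Sum: 54675/8192 − 492075/16384 + 1476225/28672 − 164025/4096 + 98415/8192 = 10935/114688.
  ∫_0^3/2 (u')² dx = ∫_0^3/2 (25*x^6 - 225*x^5/2 + 2925*x^4/16 - 2025*x^3/16 + 2025*x^2/64) dx. Term by term:
    ∫_0^3/2 25*x^6 dx = 54675/896;  ∫_0^3/2 -225*x^5/2 dx = -54675/256;  ∫_0^3/2 2925*x^4/16 dx = 142155/512;
    ∫_0^3/2 -2025*x^3/16 dx = -164025/1024;  ∫_0^3/2 2025*x^2/64 dx = 18225/512.
  Sum: 54675/896 − 54675/256 + 142155/512 − 164025/1024 + 18225/512 = 3645/7168.
∫_0^3/2 u² dx = 10935/114688, so ||u||_L² = 27*sqrt(105)/896.
∫_0^3/2 (u')² dx = 3645/7168, so ||u'||_L² = 27*sqrt(35)/224.
Ratio ||u||_L² / ||u'||_L² = sqrt(3)/4.
Sharp Poincaré constant on H^1_0(0, 3/2) is C_P = L/π = 3/(2*π), achieved by sin(2*π/3·x).
A polynomial bump cannot attain the sharp Poincaré constant (only the first sine eigenfunction does), so the ratio is strictly less than C_P, consistent with ||u||_L² ≤ C_P ||u'||_L².


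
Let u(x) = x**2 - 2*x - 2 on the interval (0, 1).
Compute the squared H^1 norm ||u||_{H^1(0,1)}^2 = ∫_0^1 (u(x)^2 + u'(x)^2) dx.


||u||_{H^1}^2 = 128/15

The H^1 norm (squared) on an interval (0, L) is
  ||u||_{H^1}^2 = ∫_0^L u(x)^2 dx + ∫_0^L u'(x)^2 dx.
Compute u'(x) = 2*x - 2.
Then u(x)^2 = x**4 - 4*x**3 + 8*x + 4 and u'(x)^2 = 4*x**2 - 8*x + 4.
Integrate each monomial from 0 to 1 using ∫_0^1 c·x^n dx = c·1^(n+1)/(n+1):
  ∫_0^1 u(x)^2 dx = ∫_0^1 (x^4 - 4*x^3 + 8*x + 4) dx. Term by term:
    ∫_0^1 x^4 dx = 1/5;  ∫_0^1 -4*x^3 dx = -1;  ∫_0^1 8*x dx = 4;
    ∫_0^1 4 dx = 4.
  Sum: 1/5 − 1 + 4 + 4 = 36/5.
  ∫_0^1 u'(x)^2 dx = ∫_0^1 (4*x^2 - 8*x + 4) dx. Term by term:
    ∫_0^1 4*x^2 dx = 4/3;  ∫_0^1 -8*x dx = -4;  ∫_0^1 4 dx = 4.
  Sum: 4/3 − 4 + 4 = 4/3.
Adding: ||u||_{H^1}^2 = 36/5 + 4/3 = 128/15.


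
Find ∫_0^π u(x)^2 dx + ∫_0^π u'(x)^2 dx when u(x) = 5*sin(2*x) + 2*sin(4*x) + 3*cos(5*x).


||u||_{H^1(0,π)}^2 = -8944/21 + 427*π/2

u'(x) = -15*sin(5*x) + 10*cos(2*x) + 8*cos(4*x).
Expand u² and (u')² and integrate term by term on (0, π), using: for integers n ≥ 1, ∫_0^π sin²(nx) dx = ∫_0^π cos²(nx) dx = π/2; for n ≠ n', ∫_0^π sin(nx)sin(n'x) dx = ∫_0^π cos(nx)cos(n'x) dx = 0; and by product-to-sum, ∫_0^π sin(nx)cos(n'x) dx = ½∫_0^π [sin((n+n')x) + sin((n−n')x)] dx, which is 0 when n+n' is even and 2n/(n²−n'²) when n+n' is odd (it need not vanish on (0, π)).
  u² squared terms: (2)²·∫sin(4x)² dx = 4·π/2 = 2*π;  (3)²·∫cos(5x)² dx = 9·π/2 = 9*π/2;  (5)²·∫sin(2x)² dx = 25·π/2 = 25*π/2.
  u² cross terms: 2·(2)·(3)·∫sin(4x)·cos(5x) dx = 12·(-8/9) = -32/3;  2·(2)·(5)·∫sin(4x)·sin(2x) dx = 20·(0) = 0;  2·(3)·(5)·∫cos(5x)·sin(2x) dx = 30·(-4/21) = -40/7.
  So ∫_0^π u² dx = 2*π + 9*π/2 + 25*π/2 − 32/3 + 0 − 40/7 = -344/21 + 19*π.
  (u')² squared terms: (-15)²·∫sin(5x)² dx = 225·π/2 = 225*π/2;  (8)²·∫cos(4x)² dx = 64·π/2 = 32*π;  (10)²·∫cos(2x)² dx = 100·π/2 = 50*π.
  (u')² cross terms: 2·(-15)·(8)·∫sin(5x)·cos(4x) dx = -240·(10/9) = -800/3;  2·(-15)·(10)·∫sin(5x)·cos(2x) dx = -300·(10/21) = -1000/7;  2·(8)·(10)·∫cos(4x)·cos(2x) dx = 160·(0) = 0.
  So ∫_0^π (u')² dx = 225*π/2 + 32*π + 50*π − 800/3 − 1000/7 + 0 = -8600/21 + 389*π/2.
||u||_{H^1}^2 = (-344/21 + 19*π) + (-8600/21 + 389*π/2) = -8944/21 + 427*π/2.


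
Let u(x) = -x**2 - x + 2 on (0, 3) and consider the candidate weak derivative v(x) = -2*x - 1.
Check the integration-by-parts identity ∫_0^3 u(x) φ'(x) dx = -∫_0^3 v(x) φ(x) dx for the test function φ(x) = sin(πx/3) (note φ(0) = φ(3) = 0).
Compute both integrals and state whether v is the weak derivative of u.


LHS = 24/π, RHS = 24/π. Yes, v = u' weakly.

u(x) = -x**2 - x + 2, classical derivative u'(x) = -2*x - 1.
φ(x) = sin(πx/3), so φ'(x) = π*cos(π*x/3)/3.
Note φ(0) = φ(3) = 0, so the boundary term u·φ vanishes.
LHS = ∫_0^3 u(x) φ'(x) dx = ∫_0^3 (-π*x^2*cos(π*x/3)/3 - π*x*cos(π*x/3)/3 + 2*π*cos(π*x/3)/3) dx. Term by term:
  ∫_0^3 2*π*cos(π*x/3)/3 dx = 0;  ∫_0^3 -π*x*cos(π*x/3)/3 dx = 6/π;  ∫_0^3 -π*x^2*cos(π*x/3)/3 dx = 18/π.
Sum: 0 + 6/π + 18/π = 24/π.
So LHS = 24/π.
∫_0^3 v(x) φ(x) dx = ∫_0^3 (-2*x*sin(π*x/3) - sin(π*x/3)) dx. Term by term:
  ∫_0^3 -sin(π*x/3) dx = -6/π;  ∫_0^3 -2*x*sin(π*x/3) dx = -18/π.
Sum: -6/π − 18/π = -24/π.
So RHS = -∫_0^3 v(x) φ(x) dx = 24/π.
LHS = RHS, so the identity holds for this test φ.
Moreover u is smooth here and v(x) = u'(x) = -2*x - 1 pointwise, so the identity holds for every test function. Hence v is the weak derivative of u.


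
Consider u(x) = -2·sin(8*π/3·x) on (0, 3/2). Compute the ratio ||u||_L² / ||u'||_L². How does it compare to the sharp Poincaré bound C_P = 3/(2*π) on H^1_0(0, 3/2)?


||u||_L² / ||u'||_L² = 3/(8*π) < C_P = 3/(2*π).

u(x) = -2·sin(8*π/3·x), so u'(x) = -16*π*cos(8*π*x/3)/3.
Writing u(x) = A·sin(kπx/L) with A = -2 and k = 4, use ∫_0^L sin²(kπx/L) dx = L/2 and ∫_0^L cos²(kπx/L) dx = L/2.
u² = 4·sin²(8*π/3·x) and (u')² = 256*π^2/9·cos²(8*π/3·x), and each of sin², cos² integrates to L/2 = 3/4 over (0, 3/2).
∫_0^3/2 u² dx = 3, so ||u||_L² = sqrt(3).
∫_0^3/2 (u')² dx = 64*π^2/3, so ||u'||_L² = 8*sqrt(3)*π/3.
Ratio ||u||_L² / ||u'||_L² = 3/(8*π).
Sharp Poincaré constant on H^1_0(0, 3/2) is C_P = L/π = 3/(2*π), achieved by sin(2*π/3·x).
This is the k = 4 harmonic; the ratio L/(kπ) is strictly less than C_P = L/π, consistent with the sharp inequality ||u||_L² ≤ C_P ||u'||_L².


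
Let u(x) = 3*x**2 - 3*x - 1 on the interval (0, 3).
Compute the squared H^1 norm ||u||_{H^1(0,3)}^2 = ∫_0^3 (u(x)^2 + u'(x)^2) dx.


||u||_{H^1}^2 = 3189/10

The H^1 norm (squared) on an interval (0, L) is
  ||u||_{H^1}^2 = ∫_0^L u(x)^2 dx + ∫_0^L u'(x)^2 dx.
Compute u'(x) = 6*x - 3.
Then u(x)^2 = 9*x**4 - 18*x**3 + 3*x**2 + 6*x + 1 and u'(x)^2 = 36*x**2 - 36*x + 9.
Integrate each monomial from 0 to 3 using ∫_0^3 c·x^n dx = c·3^(n+1)/(n+1):
  ∫_0^3 u(x)^2 dx = ∫_0^3 (9*x^4 - 18*x^3 + 3*x^2 + 6*x + 1) dx. Term by term:
    ∫_0^3 9*x^4 dx = 2187/5;  ∫_0^3 -18*x^3 dx = -729/2;  ∫_0^3 3*x^2 dx = 27;
    ∫_0^3 6*x dx = 27;  ∫_0^3 1 dx = 3.
  Sum: 2187/5 − 729/2 + 27 + 27 + 3 = 1299/10.
  ∫_0^3 u'(x)^2 dx = ∫_0^3 (36*x^2 - 36*x + 9) dx. Term by term:
    ∫_0^3 36*x^2 dx = 324;  ∫_0^3 -36*x dx = -162;  ∫_0^3 9 dx = 27.
  Sum: 324 − 162 + 27 = 189.
Adding: ||u||_{H^1}^2 = 1299/10 + 189 = 3189/10.


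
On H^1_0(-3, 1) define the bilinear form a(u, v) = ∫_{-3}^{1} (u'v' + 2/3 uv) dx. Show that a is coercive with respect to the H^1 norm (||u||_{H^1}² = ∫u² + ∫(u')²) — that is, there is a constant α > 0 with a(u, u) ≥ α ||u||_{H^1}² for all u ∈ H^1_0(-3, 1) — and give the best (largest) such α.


α = (π^2 + 32/3)/(π^2 + 16)

Coercivity of a(·,·) on H^1_0(-3, 1) means a(u, u) ≥ α ||u||_{H^1}² for every u ∈ H^1_0.
The interval has length L = 4, and Poincaré/coercivity depend only on L. Here a(u, u) = ∫(u')² + (2/3)·∫u².
Here 0 < c = 2/3 < 1. The condition a(u,u) ≥ α||u||_{H^1}² reads (1−α)∫(u')² ≥ (α−c)∫u². Any admissible α is ≤ 1 (rapidly oscillating u have ∫u²/∫(u')² → 0), and α = 1 would force 0 ≥ (1−c)∫u², impossible since c < 1; so 1−α > 0. By the sharp Poincaré inequality on H^1_0 of an interval of length L, ∫(u')² ≥ (π/L)²∫u² with equality for the first sine mode sin(π(x−x₀)/L) (x₀ the left endpoint), so the inequality holds for all u iff (1−α)(π/L)² ≥ α − c, i.e. α ≤ ((π/L)² + c)/((π/L)² + 1) = (1 + c(L/π)²)/(1 + (L/π)²). With (π/L)² = π^2/16 and c = 2/3, the largest admissible constant is α = ((π/L)² + c)/((π/L)² + 1).
Simplifying, α = (π^2 + 32/3)/(π^2 + 16).


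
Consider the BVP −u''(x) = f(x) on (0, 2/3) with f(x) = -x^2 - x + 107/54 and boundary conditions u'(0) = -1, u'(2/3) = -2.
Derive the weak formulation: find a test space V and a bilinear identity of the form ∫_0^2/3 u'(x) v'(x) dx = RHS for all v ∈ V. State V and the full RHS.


V = H^1(0, 2/3) (v unrestricted at boundary; u is determined up to an additive constant); weak form: ∫_0^2/3 u'v' dx = ∫_0^2/3 (-x^2 - x + 107/54) v dx − 2·v(2/3) + v(0) for all v ∈ V.

Multiply both sides by a test function v and integrate from 0 to 2/3:
  ∫_0^2/3 −u''(x) v(x) dx = ∫_0^2/3 f(x) v(x) dx.
Integrate the LHS by parts once:
  ∫_0^2/3 −u'' v dx = −[u'(x) v(x)]_0^2/3 + ∫_0^2/3 u'(x) v'(x) dx.
Thus ∫_0^2/3 u'(x) v'(x) dx = ∫_0^2/3 f(x) v(x) dx + [u'(x) v(x)]_0^2/3.
Choose V so that boundary terms are either known or forced to vanish.
u has inhomogeneous Neumann u'(0) = -1, u'(2/3) = -2. [u' v]_0^2/3 = (-2)·v(2/3) − (-1)·v(0) = − 2·v(2/3) + v(0). Take V = H^1(0, 2/3); boundary term becomes part of RHS.
Weak formulation: find u (satisfying any essential BC) such that ∫_0^2/3 u'(x) v'(x) dx = ∫_0^2/3 f v dx − 2·v(2/3) + v(0) for all v ∈ V (Neumann data are natural BCs: they enter the RHS as boundary terms).
Substituting f(x) = -x^2 - x + 107/54, the right-hand side is ∫_0^2/3 (-x^2 - x + 107/54) v dx − 2·v(2/3) + v(0).
Compatibility check (pure Neumann): taking v ≡ 1 ∈ V gives 0 = ∫_0^2/3 f dx + (-2) − (-1), i.e. ∫_0^2/3 f dx must equal u'(0) − u'(2/3) = 1. Indeed ∫_0^2/3 (-x^2 - x + 107/54) dx = 1, so the data are compatible. The solution is then unique only up to an additive constant (fix it e.g. by requiring ∫_0^2/3 u dx = 0).


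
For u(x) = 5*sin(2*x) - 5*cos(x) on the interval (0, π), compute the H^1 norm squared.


||u||_{H^1(0,π)}^2 = -400/3 + 175*π/2

u'(x) = 5*sin(x) + 10*cos(2*x).
Expand u² and (u')² and integrate term by term on (0, π), using: for integers n ≥ 1, ∫_0^π sin²(nx) dx = ∫_0^π cos²(nx) dx = π/2; for n ≠ n', ∫_0^π sin(nx)sin(n'x) dx = ∫_0^π cos(nx)cos(n'x) dx = 0; and by product-to-sum, ∫_0^π sin(nx)cos(n'x) dx = ½∫_0^π [sin((n+n')x) + sin((n−n')x)] dx, which is 0 when n+n' is even and 2n/(n²−n'²) when n+n' is odd (it need not vanish on (0, π)).
  u² squared terms: (-5)²·∫cos(x)² dx = 25·π/2 = 25*π/2;  (5)²·∫sin(2x)² dx = 25·π/2 = 25*π/2.
  u² cross terms: 2·(-5)·(5)·∫cos(x)·sin(2x) dx = -50·(4/3) = -200/3.
  So ∫_0^π u² dx = 25*π/2 + 25*π/2 − 200/3 = -200/3 + 25*π.
  (u')² squared terms: (5)²·∫sin(x)² dx = 25·π/2 = 25*π/2;  (10)²·∫cos(2x)² dx = 100·π/2 = 50*π.
  (u')² cross terms: 2·(5)·(10)·∫sin(x)·cos(2x) dx = 100·(-2/3) = -200/3.
  So ∫_0^π (u')² dx = 25*π/2 + 50*π − 200/3 = -200/3 + 125*π/2.
||u||_{H^1}^2 = (-200/3 + 25*π) + (-200/3 + 125*π/2) = -400/3 + 175*π/2.


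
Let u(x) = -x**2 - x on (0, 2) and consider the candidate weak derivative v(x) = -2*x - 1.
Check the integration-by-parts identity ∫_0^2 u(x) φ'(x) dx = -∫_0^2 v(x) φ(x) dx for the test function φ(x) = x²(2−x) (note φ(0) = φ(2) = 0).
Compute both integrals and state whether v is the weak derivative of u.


LHS = 68/15, RHS = 68/15. Yes, v = u' weakly.

u(x) = -x**2 - x, classical derivative u'(x) = -2*x - 1.
φ(x) = x²(2−x), so φ'(x) = x*(4 - 3*x).
Note φ(0) = φ(2) = 0, so the boundary term u·φ vanishes.
LHS = ∫_0^2 u(x) φ'(x) dx = ∫_0^2 (3*x^4 - x^3 - 4*x^2) dx. Term by term:
  ∫_0^2 3*x^4 dx = 96/5;  ∫_0^2 -x^3 dx = -4;  ∫_0^2 -4*x^2 dx = -32/3.
Sum: 96/5 − 4 − 32/3 = 68/15.
So LHS = 68/15.
∫_0^2 v(x) φ(x) dx = ∫_0^2 (2*x^4 - 3*x^3 - 2*x^2) dx. Term by term:
  ∫_0^2 2*x^4 dx = 64/5;  ∫_0^2 -3*x^3 dx = -12;  ∫_0^2 -2*x^2 dx = -16/3.
Sum: 64/5 − 12 − 16/3 = -68/15.
So RHS = -∫_0^2 v(x) φ(x) dx = 68/15.
LHS = RHS, so the identity holds for this test φ.
Moreover u is smooth here and v(x) = u'(x) = -2*x - 1 pointwise, so the identity holds for every test function. Hence v is the weak derivative of u.


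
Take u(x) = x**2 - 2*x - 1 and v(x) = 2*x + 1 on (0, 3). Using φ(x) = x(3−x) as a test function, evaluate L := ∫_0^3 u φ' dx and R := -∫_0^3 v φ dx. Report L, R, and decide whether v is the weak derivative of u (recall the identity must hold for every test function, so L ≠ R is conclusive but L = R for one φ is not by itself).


LHS = -9/2, RHS = -18. No, v is not the weak derivative of u.

u(x) = x**2 - 2*x - 1, classical derivative u'(x) = 2*x - 2.
φ(x) = x(3−x), so φ'(x) = 3 - 2*x.
Note φ(0) = φ(3) = 0, so the boundary term u·φ vanishes.
LHS = ∫_0^3 u(x) φ'(x) dx = ∫_0^3 (-2*x^3 + 7*x^2 - 4*x - 3) dx. Term by term:
  ∫_0^3 -2*x^3 dx = -81/2;  ∫_0^3 7*x^2 dx = 63;  ∫_0^3 -4*x dx = -18;
  ∫_0^3 -3 dx = -9.
Sum: -81/2 + 63 − 18 − 9 = -9/2.
So LHS = -9/2.
∫_0^3 v(x) φ(x) dx = ∫_0^3 (-2*x^3 + 5*x^2 + 3*x) dx. Term by term:
  ∫_0^3 -2*x^3 dx = -81/2;  ∫_0^3 5*x^2 dx = 45;  ∫_0^3 3*x dx = 27/2.
Sum: -81/2 + 45 + 27/2 = 18.
So RHS = -∫_0^3 v(x) φ(x) dx = -18.
LHS − RHS = 27/2 ≠ 0, so the identity fails.
(For a valid weak derivative the identity must hold for EVERY test function, in particular this one. The failure shows v is NOT the weak derivative of u.)
Correct weak derivative would be u'(x) = 2*x - 2.


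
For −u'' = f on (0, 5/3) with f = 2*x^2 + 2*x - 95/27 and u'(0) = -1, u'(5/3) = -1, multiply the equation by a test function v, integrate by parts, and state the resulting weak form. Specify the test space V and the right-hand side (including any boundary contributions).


V = H^1(0, 5/3) (v unrestricted at boundary; u is determined up to an additive constant); weak form: ∫_0^5/3 u'v' dx = ∫_0^5/3 (2*x^2 + 2*x - 95/27) v dx − v(5/3) + v(0) for all v ∈ V.

Multiply both sides by a test function v and integrate from 0 to 5/3:
  ∫_0^5/3 −u''(x) v(x) dx = ∫_0^5/3 f(x) v(x) dx.
Integrate the LHS by parts once:
  ∫_0^5/3 −u'' v dx = −[u'(x) v(x)]_0^5/3 + ∫_0^5/3 u'(x) v'(x) dx.
Thus ∫_0^5/3 u'(x) v'(x) dx = ∫_0^5/3 f(x) v(x) dx + [u'(x) v(x)]_0^5/3.
Choose V so that boundary terms are either known or forced to vanish.
u has inhomogeneous Neumann u'(0) = -1, u'(5/3) = -1. [u' v]_0^5/3 = (-1)·v(5/3) − (-1)·v(0) = − v(5/3) + v(0). Take V = H^1(0, 5/3); boundary term becomes part of RHS.
Weak formulation: find u (satisfying any essential BC) such that ∫_0^5/3 u'(x) v'(x) dx = ∫_0^5/3 f v dx − v(5/3) + v(0) for all v ∈ V (Neumann data are natural BCs: they enter the RHS as boundary terms).
Substituting f(x) = 2*x^2 + 2*x - 95/27, the right-hand side is ∫_0^5/3 (2*x^2 + 2*x - 95/27) v dx − v(5/3) + v(0).
Compatibility check (pure Neumann): taking v ≡ 1 ∈ V gives 0 = ∫_0^5/3 f dx + (-1) − (-1), i.e. ∫_0^5/3 f dx must equal u'(0) − u'(5/3) = 0. Indeed ∫_0^5/3 (2*x^2 + 2*x - 95/27) dx = 0, so the data are compatible. The solution is then unique only up to an additive constant (fix it e.g. by requiring ∫_0^5/3 u dx = 0).


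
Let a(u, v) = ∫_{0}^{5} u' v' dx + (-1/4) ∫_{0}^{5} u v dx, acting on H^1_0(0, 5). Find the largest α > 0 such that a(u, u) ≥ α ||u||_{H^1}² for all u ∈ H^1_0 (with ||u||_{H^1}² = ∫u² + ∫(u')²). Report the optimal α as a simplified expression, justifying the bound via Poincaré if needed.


α = (-25/4 + π^2)/(π^2 + 25)

Coercivity of a(·,·) on H^1_0(0, 5) means a(u, u) ≥ α ||u||_{H^1}² for every u ∈ H^1_0.
The interval has length L = 5, and Poincaré/coercivity depend only on L. Here a(u, u) = ∫(u')² + (-1/4)·∫u².
Here c = -1/4 < 0 with |c| < (π/L)² = π^2/25, so coercivity still holds. The condition a(u,u) ≥ α||u||_{H^1}² reads (1−α)∫(u')² ≥ (α−c)∫u². Any admissible α is ≤ 1 (rapidly oscillating u have ∫u²/∫(u')² → 0), and α = 1 would force 0 ≥ (1−c)∫u², impossible since c < 1; so 1−α > 0. By the sharp Poincaré inequality on H^1_0 of an interval of length L, ∫(u')² ≥ (π/L)²∫u² with equality for the first sine mode sin(π(x−x₀)/L) (x₀ the left endpoint), so the inequality holds for all u iff (1−α)(π/L)² ≥ α − c, i.e. α ≤ ((π/L)² + c)/((π/L)² + 1) = (1 + c(L/π)²)/(1 + (L/π)²). (Direct route, valid since c ≤ 0: Poincaré gives c∫u² ≥ c(L/π)²∫(u')², so a(u,u) ≥ (1 + c(L/π)²)∫(u')², while ||u||_{H^1}² ≤ (1 + (L/π)²)∫(u')²; dividing yields the same α.) With (π/L)² = π^2/25 and c = -1/4, the largest admissible constant is α = ((π/L)² + c)/((π/L)² + 1).
Simplifying, α = (-25/4 + π^2)/(π^2 + 25).
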